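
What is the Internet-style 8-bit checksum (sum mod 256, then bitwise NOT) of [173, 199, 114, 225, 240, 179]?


Sum = 1130 mod 256 = 106
Complement = 149

149


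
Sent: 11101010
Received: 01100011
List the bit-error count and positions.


XOR: 10001001

3 error(s) at position(s): 0, 4, 7


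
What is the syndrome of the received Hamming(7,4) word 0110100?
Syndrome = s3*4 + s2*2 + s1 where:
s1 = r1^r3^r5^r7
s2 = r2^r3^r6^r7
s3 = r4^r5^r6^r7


s1=0, s2=0, s3=1

Syndrome = 4 (error at position 4)


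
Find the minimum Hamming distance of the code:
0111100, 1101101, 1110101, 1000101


Comparing all pairs, minimum distance: 2
Can detect 1 errors, correct 0 errors

2


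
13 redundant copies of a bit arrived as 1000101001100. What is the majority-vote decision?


Ones: 5 out of 13
Threshold: 7

0 (5/13 voted 1)


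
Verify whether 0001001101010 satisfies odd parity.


Number of 1s: 5

Yes, parity is correct (5 ones)


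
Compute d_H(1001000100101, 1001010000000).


XOR: 0000010100101
Count of 1s: 4

4


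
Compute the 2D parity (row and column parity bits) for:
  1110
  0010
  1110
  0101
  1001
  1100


Row parities: 111000
Column parities: 0010

Row P: 111000, Col P: 0010, Corner: 1


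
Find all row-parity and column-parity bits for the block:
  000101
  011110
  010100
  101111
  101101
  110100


Row parities: 000101
Column parities: 111001

Row P: 000101, Col P: 111001, Corner: 0


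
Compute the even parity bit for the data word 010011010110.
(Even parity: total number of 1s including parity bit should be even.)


Number of 1s in data: 6
Parity bit: 0

0


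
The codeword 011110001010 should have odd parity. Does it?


Number of 1s: 6

No, parity error (6 ones)


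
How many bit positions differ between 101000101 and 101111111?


XOR: 000111010
Count of 1s: 4

4


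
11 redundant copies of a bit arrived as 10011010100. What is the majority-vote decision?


Ones: 5 out of 11
Threshold: 6

0 (5/11 voted 1)


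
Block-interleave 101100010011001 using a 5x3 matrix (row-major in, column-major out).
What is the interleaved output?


Matrix:
  101
  100
  010
  011
  001
Read columns: 110000011010011

110000011010011


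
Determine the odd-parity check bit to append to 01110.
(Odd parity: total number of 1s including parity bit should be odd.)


Number of 1s in data: 3
Parity bit: 0

0


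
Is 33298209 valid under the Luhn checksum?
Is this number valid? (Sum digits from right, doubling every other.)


Luhn sum = 40
40 mod 10 = 0

Valid (Luhn sum mod 10 = 0)


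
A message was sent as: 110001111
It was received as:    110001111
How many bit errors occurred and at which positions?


XOR: 000000000

0 errors (received matches sent)


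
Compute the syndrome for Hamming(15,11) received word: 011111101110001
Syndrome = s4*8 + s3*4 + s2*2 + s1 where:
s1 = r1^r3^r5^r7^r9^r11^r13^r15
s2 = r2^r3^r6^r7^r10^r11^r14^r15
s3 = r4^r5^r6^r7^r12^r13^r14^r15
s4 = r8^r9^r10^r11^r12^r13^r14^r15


s1=0, s2=1, s3=1, s4=0

Syndrome = 6 (error at position 6)


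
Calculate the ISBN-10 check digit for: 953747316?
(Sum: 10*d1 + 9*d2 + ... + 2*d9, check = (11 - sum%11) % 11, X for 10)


Weighted sum: 294
294 mod 11 = 8

Check digit: 3


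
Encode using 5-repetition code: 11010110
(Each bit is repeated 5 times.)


Each bit -> 5 copies

1111111111000001111100000111111111100000


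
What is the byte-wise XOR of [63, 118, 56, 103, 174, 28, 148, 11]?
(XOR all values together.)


XOR chain: 63 ^ 118 ^ 56 ^ 103 ^ 174 ^ 28 ^ 148 ^ 11 = 59

59


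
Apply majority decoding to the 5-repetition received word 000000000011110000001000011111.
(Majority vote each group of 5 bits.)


Groups: 00000, 00000, 11110, 00000, 10000, 11111
Majority votes: 001001

001001


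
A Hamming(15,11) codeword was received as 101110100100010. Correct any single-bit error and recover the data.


Syndrome = 0: no error detected

Data: 11010100010 (no errors)


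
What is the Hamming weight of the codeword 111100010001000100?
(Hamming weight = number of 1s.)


Counting 1s in 111100010001000100

7


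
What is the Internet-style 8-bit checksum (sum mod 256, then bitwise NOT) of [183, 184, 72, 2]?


Sum = 441 mod 256 = 185
Complement = 70

70


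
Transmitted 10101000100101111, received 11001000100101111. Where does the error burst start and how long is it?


XOR: 01100000000000000

Burst at position 1, length 2


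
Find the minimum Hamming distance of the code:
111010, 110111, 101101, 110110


Comparing all pairs, minimum distance: 1
Can detect 0 errors, correct 0 errors

1


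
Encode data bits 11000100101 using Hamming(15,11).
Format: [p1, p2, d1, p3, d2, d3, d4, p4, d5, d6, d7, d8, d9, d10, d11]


Parity bits: p1=0, p2=1, p3=1, p4=1

011110010100101


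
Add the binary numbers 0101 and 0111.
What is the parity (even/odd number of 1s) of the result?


0101 = 5
0111 = 7
Sum = 12 = 1100
1s count = 2

even parity (2 ones in 1100)


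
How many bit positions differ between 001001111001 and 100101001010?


XOR: 101100110011
Count of 1s: 7

7


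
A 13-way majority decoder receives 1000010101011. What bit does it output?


Ones: 6 out of 13
Threshold: 7

0 (6/13 voted 1)


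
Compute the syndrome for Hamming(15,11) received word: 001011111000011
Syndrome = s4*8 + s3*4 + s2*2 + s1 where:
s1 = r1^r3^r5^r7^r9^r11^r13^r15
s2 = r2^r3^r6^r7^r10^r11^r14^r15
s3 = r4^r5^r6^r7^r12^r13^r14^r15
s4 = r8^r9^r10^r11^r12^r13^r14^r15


s1=1, s2=1, s3=1, s4=0

Syndrome = 7 (error at position 7)


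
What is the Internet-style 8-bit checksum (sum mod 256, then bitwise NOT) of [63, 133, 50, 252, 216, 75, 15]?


Sum = 804 mod 256 = 36
Complement = 219

219


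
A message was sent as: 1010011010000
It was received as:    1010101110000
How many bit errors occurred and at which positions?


XOR: 0000110100000

3 error(s) at position(s): 4, 5, 7


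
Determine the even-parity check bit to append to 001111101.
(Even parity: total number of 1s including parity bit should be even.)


Number of 1s in data: 6
Parity bit: 0

0


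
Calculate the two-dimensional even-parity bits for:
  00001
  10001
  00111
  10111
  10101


Row parities: 10101
Column parities: 10101

Row P: 10101, Col P: 10101, Corner: 1


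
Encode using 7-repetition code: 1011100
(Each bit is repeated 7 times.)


Each bit -> 7 copies

1111111000000011111111111111111111100000000000000


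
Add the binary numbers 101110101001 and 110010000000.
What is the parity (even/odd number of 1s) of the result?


101110101001 = 2985
110010000000 = 3200
Sum = 6185 = 1100000101001
1s count = 5

odd parity (5 ones in 1100000101001)


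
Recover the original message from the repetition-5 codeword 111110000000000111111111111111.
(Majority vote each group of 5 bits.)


Groups: 11111, 00000, 00000, 11111, 11111, 11111
Majority votes: 100111

100111


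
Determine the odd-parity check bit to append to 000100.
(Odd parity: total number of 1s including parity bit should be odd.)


Number of 1s in data: 1
Parity bit: 0

0


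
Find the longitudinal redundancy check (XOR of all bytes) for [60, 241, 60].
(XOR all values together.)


XOR chain: 60 ^ 241 ^ 60 = 241

241


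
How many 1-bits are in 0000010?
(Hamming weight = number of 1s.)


Counting 1s in 0000010

1


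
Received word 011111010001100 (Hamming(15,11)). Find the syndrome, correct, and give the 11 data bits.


Syndrome = 15: error at position 15

Data: 11100001101 (corrected bit 15)


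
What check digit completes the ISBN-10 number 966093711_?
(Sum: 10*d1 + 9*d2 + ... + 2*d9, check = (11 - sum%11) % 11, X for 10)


Weighted sum: 294
294 mod 11 = 8

Check digit: 3


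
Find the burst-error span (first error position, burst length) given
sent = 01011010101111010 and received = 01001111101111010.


XOR: 00010101000000000

Burst at position 3, length 5


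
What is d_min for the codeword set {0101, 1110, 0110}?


Comparing all pairs, minimum distance: 1
Can detect 0 errors, correct 0 errors

1


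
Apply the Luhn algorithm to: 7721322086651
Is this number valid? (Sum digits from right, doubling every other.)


Luhn sum = 44
44 mod 10 = 4

Invalid (Luhn sum mod 10 = 4)


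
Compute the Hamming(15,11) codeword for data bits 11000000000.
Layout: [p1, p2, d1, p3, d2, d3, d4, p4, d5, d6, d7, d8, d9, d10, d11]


Parity bits: p1=0, p2=1, p3=1, p4=0

011110000000000


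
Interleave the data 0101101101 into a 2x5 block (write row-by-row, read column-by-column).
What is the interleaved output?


Matrix:
  01011
  01101
Read columns: 0011011011

0011011011


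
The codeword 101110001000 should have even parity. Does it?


Number of 1s: 5

No, parity error (5 ones)


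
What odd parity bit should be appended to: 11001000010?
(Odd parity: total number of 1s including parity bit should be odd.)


Number of 1s in data: 4
Parity bit: 1

1


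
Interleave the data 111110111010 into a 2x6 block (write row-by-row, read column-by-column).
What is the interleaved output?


Matrix:
  111110
  111010
Read columns: 111111101100

111111101100


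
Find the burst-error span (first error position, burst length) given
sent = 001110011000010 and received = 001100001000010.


XOR: 000010010000000

Burst at position 4, length 4


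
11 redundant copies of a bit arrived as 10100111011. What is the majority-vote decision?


Ones: 7 out of 11
Threshold: 6

1 (7/11 voted 1)


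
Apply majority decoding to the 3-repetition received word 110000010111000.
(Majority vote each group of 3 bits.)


Groups: 110, 000, 010, 111, 000
Majority votes: 10010

10010


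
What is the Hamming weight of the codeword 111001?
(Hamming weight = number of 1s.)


Counting 1s in 111001

4


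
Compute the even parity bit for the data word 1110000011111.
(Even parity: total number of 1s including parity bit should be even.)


Number of 1s in data: 8
Parity bit: 0

0


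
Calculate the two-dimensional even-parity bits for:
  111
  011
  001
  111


Row parities: 1011
Column parities: 010

Row P: 1011, Col P: 010, Corner: 1


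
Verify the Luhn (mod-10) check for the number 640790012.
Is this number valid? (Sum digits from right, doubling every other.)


Luhn sum = 32
32 mod 10 = 2

Invalid (Luhn sum mod 10 = 2)


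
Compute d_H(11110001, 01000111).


XOR: 10110110
Count of 1s: 5

5


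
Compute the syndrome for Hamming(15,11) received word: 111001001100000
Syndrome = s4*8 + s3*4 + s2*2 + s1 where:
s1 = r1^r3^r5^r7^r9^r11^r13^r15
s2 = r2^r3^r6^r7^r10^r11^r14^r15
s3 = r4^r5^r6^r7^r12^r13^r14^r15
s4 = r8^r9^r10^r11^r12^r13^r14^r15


s1=1, s2=0, s3=1, s4=0

Syndrome = 5 (error at position 5)


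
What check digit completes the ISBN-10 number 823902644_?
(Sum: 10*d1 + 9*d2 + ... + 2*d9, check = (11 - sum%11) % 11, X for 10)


Weighted sum: 239
239 mod 11 = 8

Check digit: 3


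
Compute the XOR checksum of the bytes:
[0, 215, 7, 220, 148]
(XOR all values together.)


XOR chain: 0 ^ 215 ^ 7 ^ 220 ^ 148 = 152

152


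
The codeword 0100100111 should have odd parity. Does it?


Number of 1s: 5

Yes, parity is correct (5 ones)


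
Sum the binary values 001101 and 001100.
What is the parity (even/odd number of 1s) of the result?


001101 = 13
001100 = 12
Sum = 25 = 11001
1s count = 3

odd parity (3 ones in 11001)


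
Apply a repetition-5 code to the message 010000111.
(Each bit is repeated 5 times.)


Each bit -> 5 copies

000001111100000000000000000000111111111111111


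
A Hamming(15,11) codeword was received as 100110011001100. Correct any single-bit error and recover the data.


Syndrome = 0: no error detected

Data: 01001001100 (no errors)


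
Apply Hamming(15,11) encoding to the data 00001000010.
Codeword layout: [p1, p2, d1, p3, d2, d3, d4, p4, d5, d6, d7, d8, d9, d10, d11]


Parity bits: p1=1, p2=1, p3=1, p4=0

110100001000010


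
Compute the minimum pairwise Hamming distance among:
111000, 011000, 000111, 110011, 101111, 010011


Comparing all pairs, minimum distance: 1
Can detect 0 errors, correct 0 errors

1


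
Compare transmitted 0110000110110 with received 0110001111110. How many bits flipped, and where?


XOR: 0000001001000

2 error(s) at position(s): 6, 9


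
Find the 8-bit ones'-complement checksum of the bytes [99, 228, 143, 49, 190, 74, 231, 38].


Sum = 1052 mod 256 = 28
Complement = 227

227


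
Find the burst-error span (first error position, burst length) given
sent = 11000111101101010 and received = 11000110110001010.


XOR: 00000001011100000

Burst at position 7, length 5


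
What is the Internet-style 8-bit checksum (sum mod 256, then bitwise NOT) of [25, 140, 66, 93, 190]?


Sum = 514 mod 256 = 2
Complement = 253

253


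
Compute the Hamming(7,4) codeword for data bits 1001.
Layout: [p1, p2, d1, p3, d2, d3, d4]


Parity bits: p1=0, p2=0, p3=1

0011001


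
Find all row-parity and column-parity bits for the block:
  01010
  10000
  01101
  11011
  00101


Row parities: 01100
Column parities: 01001

Row P: 01100, Col P: 01001, Corner: 0


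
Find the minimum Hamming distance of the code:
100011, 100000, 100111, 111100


Comparing all pairs, minimum distance: 1
Can detect 0 errors, correct 0 errors

1


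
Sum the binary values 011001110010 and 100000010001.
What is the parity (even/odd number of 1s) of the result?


011001110010 = 1650
100000010001 = 2065
Sum = 3715 = 111010000011
1s count = 6

even parity (6 ones in 111010000011)


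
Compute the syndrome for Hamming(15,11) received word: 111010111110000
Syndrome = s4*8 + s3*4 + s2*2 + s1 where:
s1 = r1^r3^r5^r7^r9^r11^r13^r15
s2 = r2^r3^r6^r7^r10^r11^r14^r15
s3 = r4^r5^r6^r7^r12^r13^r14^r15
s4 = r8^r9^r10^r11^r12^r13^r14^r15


s1=0, s2=1, s3=0, s4=0

Syndrome = 2 (error at position 2)


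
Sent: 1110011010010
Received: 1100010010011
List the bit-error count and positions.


XOR: 0010001000001

3 error(s) at position(s): 2, 6, 12


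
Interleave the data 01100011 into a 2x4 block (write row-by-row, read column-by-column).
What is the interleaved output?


Matrix:
  0110
  0011
Read columns: 00101101

00101101


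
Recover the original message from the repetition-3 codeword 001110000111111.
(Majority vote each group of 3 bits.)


Groups: 001, 110, 000, 111, 111
Majority votes: 01011

01011


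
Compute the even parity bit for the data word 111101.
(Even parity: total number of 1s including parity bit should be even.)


Number of 1s in data: 5
Parity bit: 1

1


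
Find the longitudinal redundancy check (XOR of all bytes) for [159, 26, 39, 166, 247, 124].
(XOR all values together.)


XOR chain: 159 ^ 26 ^ 39 ^ 166 ^ 247 ^ 124 = 143

143


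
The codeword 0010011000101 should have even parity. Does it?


Number of 1s: 5

No, parity error (5 ones)


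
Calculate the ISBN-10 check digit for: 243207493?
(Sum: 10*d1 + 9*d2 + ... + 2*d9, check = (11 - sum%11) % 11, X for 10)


Weighted sum: 178
178 mod 11 = 2

Check digit: 9


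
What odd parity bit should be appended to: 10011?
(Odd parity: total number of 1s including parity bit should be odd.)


Number of 1s in data: 3
Parity bit: 0

0


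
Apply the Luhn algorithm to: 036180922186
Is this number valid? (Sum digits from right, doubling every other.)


Luhn sum = 43
43 mod 10 = 3

Invalid (Luhn sum mod 10 = 3)


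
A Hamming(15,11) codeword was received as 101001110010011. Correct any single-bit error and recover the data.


Syndrome = 1: error at position 1

Data: 10110010011 (corrected bit 1)


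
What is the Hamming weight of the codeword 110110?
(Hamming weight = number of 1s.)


Counting 1s in 110110

4


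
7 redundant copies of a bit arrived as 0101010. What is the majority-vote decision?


Ones: 3 out of 7
Threshold: 4

0 (3/7 voted 1)


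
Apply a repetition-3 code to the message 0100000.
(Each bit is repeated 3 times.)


Each bit -> 3 copies

000111000000000000000


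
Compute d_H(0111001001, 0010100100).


XOR: 0101101101
Count of 1s: 6

6


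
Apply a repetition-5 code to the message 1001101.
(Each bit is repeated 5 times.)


Each bit -> 5 copies

11111000000000011111111110000011111


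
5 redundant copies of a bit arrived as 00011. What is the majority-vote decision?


Ones: 2 out of 5
Threshold: 3

0 (2/5 voted 1)


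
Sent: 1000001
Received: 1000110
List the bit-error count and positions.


XOR: 0000111

3 error(s) at position(s): 4, 5, 6


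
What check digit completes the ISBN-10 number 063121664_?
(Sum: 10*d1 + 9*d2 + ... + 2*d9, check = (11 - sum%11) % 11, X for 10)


Weighted sum: 152
152 mod 11 = 9

Check digit: 2


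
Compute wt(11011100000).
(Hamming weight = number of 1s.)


Counting 1s in 11011100000

5


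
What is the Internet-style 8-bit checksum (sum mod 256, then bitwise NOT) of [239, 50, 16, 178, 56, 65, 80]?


Sum = 684 mod 256 = 172
Complement = 83

83


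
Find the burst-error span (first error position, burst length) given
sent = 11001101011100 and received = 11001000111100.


XOR: 00000101100000

Burst at position 5, length 4


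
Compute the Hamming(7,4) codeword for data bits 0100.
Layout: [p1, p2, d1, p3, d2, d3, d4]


Parity bits: p1=1, p2=0, p3=1

1001100


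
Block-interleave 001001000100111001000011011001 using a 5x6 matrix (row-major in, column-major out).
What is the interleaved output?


Matrix:
  001001
  000100
  111001
  000011
  011001
Read columns: 001000010110101010000001010111

001000010110101010000001010111


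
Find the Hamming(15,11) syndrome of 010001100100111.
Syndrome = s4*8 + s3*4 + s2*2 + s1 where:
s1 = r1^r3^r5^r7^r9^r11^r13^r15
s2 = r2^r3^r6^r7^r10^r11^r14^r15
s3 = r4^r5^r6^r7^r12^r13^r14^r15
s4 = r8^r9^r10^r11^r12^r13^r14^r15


s1=1, s2=0, s3=1, s4=0

Syndrome = 5 (error at position 5)


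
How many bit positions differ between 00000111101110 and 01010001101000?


XOR: 01010110000110
Count of 1s: 6

6


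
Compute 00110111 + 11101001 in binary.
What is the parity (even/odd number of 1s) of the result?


00110111 = 55
11101001 = 233
Sum = 288 = 100100000
1s count = 2

even parity (2 ones in 100100000)


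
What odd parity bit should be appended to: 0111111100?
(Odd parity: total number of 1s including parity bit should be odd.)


Number of 1s in data: 7
Parity bit: 0

0


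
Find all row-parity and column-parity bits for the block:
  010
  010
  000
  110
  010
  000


Row parities: 110010
Column parities: 100

Row P: 110010, Col P: 100, Corner: 1


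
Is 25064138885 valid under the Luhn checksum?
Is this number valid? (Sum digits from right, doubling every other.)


Luhn sum = 42
42 mod 10 = 2

Invalid (Luhn sum mod 10 = 2)


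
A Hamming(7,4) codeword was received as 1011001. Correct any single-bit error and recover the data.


Syndrome = 1: error at position 1

Data: 1001 (corrected bit 1)


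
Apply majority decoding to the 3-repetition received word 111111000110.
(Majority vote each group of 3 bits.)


Groups: 111, 111, 000, 110
Majority votes: 1101

1101


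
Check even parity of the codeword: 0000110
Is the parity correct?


Number of 1s: 2

Yes, parity is correct (2 ones)


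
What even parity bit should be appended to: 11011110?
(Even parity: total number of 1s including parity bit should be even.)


Number of 1s in data: 6
Parity bit: 0

0


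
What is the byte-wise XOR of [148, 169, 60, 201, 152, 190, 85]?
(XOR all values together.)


XOR chain: 148 ^ 169 ^ 60 ^ 201 ^ 152 ^ 190 ^ 85 = 187

187


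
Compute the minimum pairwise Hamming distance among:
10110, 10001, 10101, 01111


Comparing all pairs, minimum distance: 1
Can detect 0 errors, correct 0 errors

1


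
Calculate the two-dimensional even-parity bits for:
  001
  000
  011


Row parities: 100
Column parities: 010

Row P: 100, Col P: 010, Corner: 1


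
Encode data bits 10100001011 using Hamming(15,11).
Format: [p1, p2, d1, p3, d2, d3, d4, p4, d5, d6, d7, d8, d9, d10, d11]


Parity bits: p1=0, p2=0, p3=0, p4=1

001001010001011


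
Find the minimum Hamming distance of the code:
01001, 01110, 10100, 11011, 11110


Comparing all pairs, minimum distance: 1
Can detect 0 errors, correct 0 errors

1


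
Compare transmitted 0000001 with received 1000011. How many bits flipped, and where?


XOR: 1000010

2 error(s) at position(s): 0, 5


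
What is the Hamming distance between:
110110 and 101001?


XOR: 011111
Count of 1s: 5

5


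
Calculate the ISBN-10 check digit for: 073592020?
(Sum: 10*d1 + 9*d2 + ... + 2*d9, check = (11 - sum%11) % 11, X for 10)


Weighted sum: 192
192 mod 11 = 5

Check digit: 6


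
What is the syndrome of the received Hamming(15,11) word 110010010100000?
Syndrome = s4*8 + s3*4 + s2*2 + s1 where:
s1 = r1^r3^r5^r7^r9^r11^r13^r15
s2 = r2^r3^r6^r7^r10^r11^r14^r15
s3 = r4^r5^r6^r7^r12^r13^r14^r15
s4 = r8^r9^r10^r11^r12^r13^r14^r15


s1=0, s2=0, s3=1, s4=0

Syndrome = 4 (error at position 4)


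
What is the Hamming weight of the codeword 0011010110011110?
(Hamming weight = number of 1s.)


Counting 1s in 0011010110011110

9


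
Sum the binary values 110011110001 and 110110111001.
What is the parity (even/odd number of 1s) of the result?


110011110001 = 3313
110110111001 = 3513
Sum = 6826 = 1101010101010
1s count = 7

odd parity (7 ones in 1101010101010)


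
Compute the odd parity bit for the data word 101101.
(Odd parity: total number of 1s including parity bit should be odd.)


Number of 1s in data: 4
Parity bit: 1

1


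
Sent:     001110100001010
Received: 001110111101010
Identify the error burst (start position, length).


XOR: 000000011100000

Burst at position 7, length 3


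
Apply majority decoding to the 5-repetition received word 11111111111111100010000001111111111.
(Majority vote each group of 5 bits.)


Groups: 11111, 11111, 11111, 00010, 00000, 11111, 11111
Majority votes: 1110011

1110011


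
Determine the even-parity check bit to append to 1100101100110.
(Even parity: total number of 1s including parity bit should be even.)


Number of 1s in data: 7
Parity bit: 1

1


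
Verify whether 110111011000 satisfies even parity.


Number of 1s: 7

No, parity error (7 ones)


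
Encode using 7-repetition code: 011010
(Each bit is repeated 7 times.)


Each bit -> 7 copies

000000011111111111111000000011111110000000


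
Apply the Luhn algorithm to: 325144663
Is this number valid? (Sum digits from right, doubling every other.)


Luhn sum = 38
38 mod 10 = 8

Invalid (Luhn sum mod 10 = 8)


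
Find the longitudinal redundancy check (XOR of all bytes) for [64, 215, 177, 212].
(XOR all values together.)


XOR chain: 64 ^ 215 ^ 177 ^ 212 = 242

242


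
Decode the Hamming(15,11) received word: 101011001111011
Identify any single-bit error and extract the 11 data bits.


Syndrome = 4: error at position 4

Data: 11101111011 (corrected bit 4)


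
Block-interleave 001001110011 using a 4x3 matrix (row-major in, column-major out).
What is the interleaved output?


Matrix:
  001
  001
  110
  011
Read columns: 001000111101

001000111101


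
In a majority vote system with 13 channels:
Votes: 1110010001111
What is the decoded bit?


Ones: 8 out of 13
Threshold: 7

1 (8/13 voted 1)


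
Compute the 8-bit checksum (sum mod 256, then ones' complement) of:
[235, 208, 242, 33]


Sum = 718 mod 256 = 206
Complement = 49

49


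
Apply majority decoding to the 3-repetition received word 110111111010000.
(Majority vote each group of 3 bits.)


Groups: 110, 111, 111, 010, 000
Majority votes: 11100

11100


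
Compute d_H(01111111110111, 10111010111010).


XOR: 11000101001101
Count of 1s: 7

7


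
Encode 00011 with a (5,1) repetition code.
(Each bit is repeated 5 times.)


Each bit -> 5 copies

0000000000000001111111111


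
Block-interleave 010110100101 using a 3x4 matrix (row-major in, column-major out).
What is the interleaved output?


Matrix:
  0101
  1010
  0101
Read columns: 010101010101

010101010101


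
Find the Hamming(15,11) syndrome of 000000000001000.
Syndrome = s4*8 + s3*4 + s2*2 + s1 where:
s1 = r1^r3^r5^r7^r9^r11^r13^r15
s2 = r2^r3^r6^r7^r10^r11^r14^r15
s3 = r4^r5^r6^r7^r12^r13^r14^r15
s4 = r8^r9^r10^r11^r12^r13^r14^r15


s1=0, s2=0, s3=1, s4=1

Syndrome = 12 (error at position 12)


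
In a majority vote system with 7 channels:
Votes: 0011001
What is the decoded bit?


Ones: 3 out of 7
Threshold: 4

0 (3/7 voted 1)


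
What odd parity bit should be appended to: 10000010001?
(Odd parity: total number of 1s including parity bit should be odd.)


Number of 1s in data: 3
Parity bit: 0

0


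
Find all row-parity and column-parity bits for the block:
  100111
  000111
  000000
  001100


Row parities: 0100
Column parities: 101100

Row P: 0100, Col P: 101100, Corner: 1


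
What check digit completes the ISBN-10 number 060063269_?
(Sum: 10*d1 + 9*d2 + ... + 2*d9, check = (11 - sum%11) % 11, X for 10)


Weighted sum: 149
149 mod 11 = 6

Check digit: 5


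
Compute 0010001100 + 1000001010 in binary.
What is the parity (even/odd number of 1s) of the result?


0010001100 = 140
1000001010 = 522
Sum = 662 = 1010010110
1s count = 5

odd parity (5 ones in 1010010110)


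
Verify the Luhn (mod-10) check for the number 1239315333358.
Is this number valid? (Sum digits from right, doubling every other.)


Luhn sum = 54
54 mod 10 = 4

Invalid (Luhn sum mod 10 = 4)


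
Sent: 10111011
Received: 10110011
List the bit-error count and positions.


XOR: 00001000

1 error(s) at position(s): 4


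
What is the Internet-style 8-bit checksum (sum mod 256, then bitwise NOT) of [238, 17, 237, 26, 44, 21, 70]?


Sum = 653 mod 256 = 141
Complement = 114

114


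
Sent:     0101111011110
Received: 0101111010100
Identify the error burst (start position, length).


XOR: 0000000001010

Burst at position 9, length 3


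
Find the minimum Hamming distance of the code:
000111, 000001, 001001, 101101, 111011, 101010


Comparing all pairs, minimum distance: 1
Can detect 0 errors, correct 0 errors

1


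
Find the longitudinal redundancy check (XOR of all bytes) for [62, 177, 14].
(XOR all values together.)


XOR chain: 62 ^ 177 ^ 14 = 129

129


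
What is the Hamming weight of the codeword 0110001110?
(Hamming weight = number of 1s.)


Counting 1s in 0110001110

5


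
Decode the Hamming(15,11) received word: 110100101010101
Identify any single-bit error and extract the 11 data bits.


Syndrome = 0: no error detected

Data: 00011010101 (no errors)


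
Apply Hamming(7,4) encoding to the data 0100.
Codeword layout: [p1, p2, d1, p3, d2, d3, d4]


Parity bits: p1=1, p2=0, p3=1

1001100


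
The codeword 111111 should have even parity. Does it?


Number of 1s: 6

Yes, parity is correct (6 ones)


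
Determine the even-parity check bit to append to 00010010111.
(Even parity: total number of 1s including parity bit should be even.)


Number of 1s in data: 5
Parity bit: 1

1


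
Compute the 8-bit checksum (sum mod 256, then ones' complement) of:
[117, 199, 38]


Sum = 354 mod 256 = 98
Complement = 157

157


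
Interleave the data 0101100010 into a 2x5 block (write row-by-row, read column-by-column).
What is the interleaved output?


Matrix:
  01011
  00010
Read columns: 0010001110

0010001110


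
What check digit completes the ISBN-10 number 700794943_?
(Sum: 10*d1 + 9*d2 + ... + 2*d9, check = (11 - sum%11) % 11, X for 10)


Weighted sum: 247
247 mod 11 = 5

Check digit: 6


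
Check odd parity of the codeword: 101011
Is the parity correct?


Number of 1s: 4

No, parity error (4 ones)


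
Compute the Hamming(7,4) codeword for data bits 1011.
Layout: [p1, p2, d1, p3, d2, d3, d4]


Parity bits: p1=0, p2=1, p3=0

0110011


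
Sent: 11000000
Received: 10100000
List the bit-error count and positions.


XOR: 01100000

2 error(s) at position(s): 1, 2


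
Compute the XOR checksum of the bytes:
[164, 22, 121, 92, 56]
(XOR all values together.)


XOR chain: 164 ^ 22 ^ 121 ^ 92 ^ 56 = 175

175


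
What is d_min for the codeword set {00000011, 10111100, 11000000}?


Comparing all pairs, minimum distance: 4
Can detect 3 errors, correct 1 errors

4


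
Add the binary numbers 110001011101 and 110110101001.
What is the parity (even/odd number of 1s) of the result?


110001011101 = 3165
110110101001 = 3497
Sum = 6662 = 1101000000110
1s count = 5

odd parity (5 ones in 1101000000110)


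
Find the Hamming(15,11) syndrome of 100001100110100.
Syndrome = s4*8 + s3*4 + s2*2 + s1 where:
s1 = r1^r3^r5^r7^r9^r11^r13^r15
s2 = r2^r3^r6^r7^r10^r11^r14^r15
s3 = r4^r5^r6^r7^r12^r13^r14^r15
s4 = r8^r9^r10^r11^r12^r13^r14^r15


s1=0, s2=0, s3=1, s4=1

Syndrome = 12 (error at position 12)


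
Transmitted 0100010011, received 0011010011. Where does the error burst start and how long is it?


XOR: 0111000000

Burst at position 1, length 3


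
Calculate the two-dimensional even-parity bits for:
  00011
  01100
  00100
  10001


Row parities: 0010
Column parities: 11010

Row P: 0010, Col P: 11010, Corner: 1


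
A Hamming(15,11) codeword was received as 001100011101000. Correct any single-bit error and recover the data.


Syndrome = 0: no error detected

Data: 10001101000 (no errors)


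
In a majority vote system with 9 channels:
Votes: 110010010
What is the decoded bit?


Ones: 4 out of 9
Threshold: 5

0 (4/9 voted 1)


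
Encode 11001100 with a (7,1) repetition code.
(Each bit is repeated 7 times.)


Each bit -> 7 copies

11111111111111000000000000001111111111111100000000000000


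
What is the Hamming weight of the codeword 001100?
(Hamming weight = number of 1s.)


Counting 1s in 001100

2


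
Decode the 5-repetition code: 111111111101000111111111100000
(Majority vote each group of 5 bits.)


Groups: 11111, 11111, 01000, 11111, 11111, 00000
Majority votes: 110110

110110


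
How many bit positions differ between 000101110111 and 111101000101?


XOR: 111000110010
Count of 1s: 6

6


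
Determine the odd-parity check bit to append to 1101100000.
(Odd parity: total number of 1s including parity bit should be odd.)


Number of 1s in data: 4
Parity bit: 1

1


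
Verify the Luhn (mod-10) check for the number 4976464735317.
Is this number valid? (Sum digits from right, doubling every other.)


Luhn sum = 55
55 mod 10 = 5

Invalid (Luhn sum mod 10 = 5)


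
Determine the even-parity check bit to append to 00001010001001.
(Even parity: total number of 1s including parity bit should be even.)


Number of 1s in data: 4
Parity bit: 0

0


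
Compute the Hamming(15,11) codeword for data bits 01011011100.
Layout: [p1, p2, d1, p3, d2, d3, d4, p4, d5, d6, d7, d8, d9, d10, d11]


Parity bits: p1=1, p2=0, p3=0, p4=0

100010101011100


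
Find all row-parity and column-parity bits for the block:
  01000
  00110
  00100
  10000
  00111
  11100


Row parities: 101111
Column parities: 00001

Row P: 101111, Col P: 00001, Corner: 1


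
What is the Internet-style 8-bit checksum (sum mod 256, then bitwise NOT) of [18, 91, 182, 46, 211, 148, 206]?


Sum = 902 mod 256 = 134
Complement = 121

121


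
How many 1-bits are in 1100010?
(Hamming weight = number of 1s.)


Counting 1s in 1100010

3


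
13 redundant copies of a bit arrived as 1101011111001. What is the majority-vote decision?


Ones: 9 out of 13
Threshold: 7

1 (9/13 voted 1)


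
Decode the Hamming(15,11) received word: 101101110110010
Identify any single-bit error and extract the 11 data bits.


Syndrome = 0: no error detected

Data: 10110110010 (no errors)


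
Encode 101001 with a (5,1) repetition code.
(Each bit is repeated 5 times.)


Each bit -> 5 copies

111110000011111000000000011111


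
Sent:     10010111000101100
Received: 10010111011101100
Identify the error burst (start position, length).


XOR: 00000000011000000

Burst at position 9, length 2


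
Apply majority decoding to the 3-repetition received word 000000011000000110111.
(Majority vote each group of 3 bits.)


Groups: 000, 000, 011, 000, 000, 110, 111
Majority votes: 0010011

0010011


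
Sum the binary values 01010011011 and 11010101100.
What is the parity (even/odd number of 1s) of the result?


01010011011 = 667
11010101100 = 1708
Sum = 2375 = 100101000111
1s count = 6

even parity (6 ones in 100101000111)


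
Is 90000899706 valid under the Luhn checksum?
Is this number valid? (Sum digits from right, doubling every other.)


Luhn sum = 47
47 mod 10 = 7

Invalid (Luhn sum mod 10 = 7)


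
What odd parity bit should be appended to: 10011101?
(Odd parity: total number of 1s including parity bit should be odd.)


Number of 1s in data: 5
Parity bit: 0

0


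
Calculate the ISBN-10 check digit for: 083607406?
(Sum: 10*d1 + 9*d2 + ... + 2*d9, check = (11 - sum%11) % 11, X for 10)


Weighted sum: 201
201 mod 11 = 3

Check digit: 8


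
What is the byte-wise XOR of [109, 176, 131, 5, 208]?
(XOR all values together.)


XOR chain: 109 ^ 176 ^ 131 ^ 5 ^ 208 = 139

139


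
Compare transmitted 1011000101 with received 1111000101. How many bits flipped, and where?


XOR: 0100000000

1 error(s) at position(s): 1


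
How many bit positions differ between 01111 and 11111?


XOR: 10000
Count of 1s: 1

1


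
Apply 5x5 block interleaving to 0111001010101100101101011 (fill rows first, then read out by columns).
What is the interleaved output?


Matrix:
  01110
  01010
  10110
  01011
  01011
Read columns: 0010011011101001111100011

0010011011101001111100011


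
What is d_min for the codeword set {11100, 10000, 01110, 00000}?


Comparing all pairs, minimum distance: 1
Can detect 0 errors, correct 0 errors

1


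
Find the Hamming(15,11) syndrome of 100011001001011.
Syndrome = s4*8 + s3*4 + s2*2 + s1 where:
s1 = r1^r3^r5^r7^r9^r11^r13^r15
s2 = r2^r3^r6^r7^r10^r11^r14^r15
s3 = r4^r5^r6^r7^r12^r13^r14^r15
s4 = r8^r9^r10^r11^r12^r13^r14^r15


s1=0, s2=1, s3=1, s4=0

Syndrome = 6 (error at position 6)


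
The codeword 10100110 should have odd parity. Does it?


Number of 1s: 4

No, parity error (4 ones)


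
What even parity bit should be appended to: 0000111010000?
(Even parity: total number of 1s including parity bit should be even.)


Number of 1s in data: 4
Parity bit: 0

0


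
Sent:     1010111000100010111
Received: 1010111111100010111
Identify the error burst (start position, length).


XOR: 0000000111000000000

Burst at position 7, length 3


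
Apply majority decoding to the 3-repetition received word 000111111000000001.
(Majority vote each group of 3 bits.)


Groups: 000, 111, 111, 000, 000, 001
Majority votes: 011000

011000


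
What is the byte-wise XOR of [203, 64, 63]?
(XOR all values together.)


XOR chain: 203 ^ 64 ^ 63 = 180

180


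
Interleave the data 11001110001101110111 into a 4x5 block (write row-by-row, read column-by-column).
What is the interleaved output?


Matrix:
  11001
  11000
  11011
  10111
Read columns: 11111110000100111011

11111110000100111011


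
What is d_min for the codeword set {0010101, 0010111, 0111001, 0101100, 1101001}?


Comparing all pairs, minimum distance: 1
Can detect 0 errors, correct 0 errors

1


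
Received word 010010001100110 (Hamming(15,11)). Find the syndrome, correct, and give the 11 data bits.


Syndrome = 7: error at position 7

Data: 01011100110 (corrected bit 7)


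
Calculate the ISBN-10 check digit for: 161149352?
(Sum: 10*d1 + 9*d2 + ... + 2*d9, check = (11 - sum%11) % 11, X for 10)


Weighted sum: 179
179 mod 11 = 3

Check digit: 8


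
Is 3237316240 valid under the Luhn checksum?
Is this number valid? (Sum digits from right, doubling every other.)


Luhn sum = 41
41 mod 10 = 1

Invalid (Luhn sum mod 10 = 1)


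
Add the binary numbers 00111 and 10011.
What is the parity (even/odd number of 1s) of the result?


00111 = 7
10011 = 19
Sum = 26 = 11010
1s count = 3

odd parity (3 ones in 11010)


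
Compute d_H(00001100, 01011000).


XOR: 01010100
Count of 1s: 3

3


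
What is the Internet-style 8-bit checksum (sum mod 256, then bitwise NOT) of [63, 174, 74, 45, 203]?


Sum = 559 mod 256 = 47
Complement = 208

208


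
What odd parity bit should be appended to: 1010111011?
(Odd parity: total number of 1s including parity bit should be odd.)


Number of 1s in data: 7
Parity bit: 0

0


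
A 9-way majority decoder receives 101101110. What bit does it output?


Ones: 6 out of 9
Threshold: 5

1 (6/9 voted 1)


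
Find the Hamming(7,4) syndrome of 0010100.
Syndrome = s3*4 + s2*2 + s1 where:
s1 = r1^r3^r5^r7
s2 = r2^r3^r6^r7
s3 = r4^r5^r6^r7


s1=0, s2=1, s3=1

Syndrome = 6 (error at position 6)


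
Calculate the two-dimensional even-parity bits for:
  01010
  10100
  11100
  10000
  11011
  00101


Row parities: 001100
Column parities: 01100

Row P: 001100, Col P: 01100, Corner: 0


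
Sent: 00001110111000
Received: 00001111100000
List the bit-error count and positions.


XOR: 00000001011000

3 error(s) at position(s): 7, 9, 10


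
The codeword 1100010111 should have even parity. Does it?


Number of 1s: 6

Yes, parity is correct (6 ones)


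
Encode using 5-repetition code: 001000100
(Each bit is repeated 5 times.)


Each bit -> 5 copies

000000000011111000000000000000111110000000000


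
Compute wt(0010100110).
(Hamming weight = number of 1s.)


Counting 1s in 0010100110

4


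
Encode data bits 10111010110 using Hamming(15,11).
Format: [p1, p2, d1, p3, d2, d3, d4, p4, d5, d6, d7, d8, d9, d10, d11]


Parity bits: p1=1, p2=1, p3=0, p4=0

111001101010110


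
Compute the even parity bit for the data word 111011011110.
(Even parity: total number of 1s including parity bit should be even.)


Number of 1s in data: 9
Parity bit: 1

1


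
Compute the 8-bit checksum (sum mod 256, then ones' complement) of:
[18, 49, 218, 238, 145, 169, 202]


Sum = 1039 mod 256 = 15
Complement = 240

240


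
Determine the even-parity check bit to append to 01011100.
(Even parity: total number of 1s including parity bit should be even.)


Number of 1s in data: 4
Parity bit: 0

0


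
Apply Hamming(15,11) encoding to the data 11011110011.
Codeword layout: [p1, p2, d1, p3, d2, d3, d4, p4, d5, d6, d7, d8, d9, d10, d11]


Parity bits: p1=0, p2=0, p3=0, p4=1

001010111110011


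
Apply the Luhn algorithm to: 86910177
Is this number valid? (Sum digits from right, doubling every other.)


Luhn sum = 36
36 mod 10 = 6

Invalid (Luhn sum mod 10 = 6)


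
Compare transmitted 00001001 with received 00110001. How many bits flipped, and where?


XOR: 00111000

3 error(s) at position(s): 2, 3, 4


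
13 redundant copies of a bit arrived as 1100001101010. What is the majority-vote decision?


Ones: 6 out of 13
Threshold: 7

0 (6/13 voted 1)


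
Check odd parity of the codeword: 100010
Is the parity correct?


Number of 1s: 2

No, parity error (2 ones)


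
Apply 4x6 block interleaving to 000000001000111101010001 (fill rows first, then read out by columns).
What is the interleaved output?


Matrix:
  000000
  001000
  111101
  010001
Read columns: 001000110110001000000011

001000110110001000000011
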